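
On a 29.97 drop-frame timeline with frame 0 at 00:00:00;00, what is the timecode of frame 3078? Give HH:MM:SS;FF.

Each 10-minute DF block holds 10 × 60 × 30 − 9 × 2 = 17982 frames. 3078 ÷ 17982 → 0 full blocks, remainder 3078.
Within the partial block the first minute is 1800 frames and each further minute 1798, so 1 further minute boundary passed. Total skipped labels = 18 × 0 + 2 × 1 = 2.
Non-drop label index = 3078 + 2 = 3080; at 30 labels/s that is 00:01:42:20, i.e. DF 00:01:42;20.

00:01:42;20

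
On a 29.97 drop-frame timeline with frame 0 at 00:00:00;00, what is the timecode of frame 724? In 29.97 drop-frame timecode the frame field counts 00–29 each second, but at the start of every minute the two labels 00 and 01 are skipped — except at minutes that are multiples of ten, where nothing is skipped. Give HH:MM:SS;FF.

00:00:24;04

Ten DF minutes hold 17982 frames, so frame 724 lies in block 0 (frames 0–17981) with 724 frames into that block.
The block's first minute is 1800 frames and the rest 1798 each; 724 frames reaches minute 0, so 0 × 18 + 0 × 2 = 0 labels have been skipped so far.
Adding those back, label number 724 + 0 = 724 at 30 labels/s is 24 s + 4 f = 0 h 0 min 24 s frame 4, i.e. 00:00:24;04.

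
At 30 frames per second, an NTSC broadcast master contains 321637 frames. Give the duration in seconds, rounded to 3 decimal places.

Running time = 321637 × 1/30 = 321637/30 s ≈ 10721.233 s.

10721.233 seconds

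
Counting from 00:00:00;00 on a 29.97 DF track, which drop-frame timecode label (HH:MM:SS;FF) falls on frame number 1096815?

10:09:57;03

Ten DF minutes hold 17982 frames, so frame 1096815 lies in block 60 (frames 1078920–1096901) with 17895 frames into that block.
The block's first minute is 1800 frames and the rest 1798 each; 17895 frames reaches minute 9, so 60 × 18 + 9 × 2 = 1098 labels have been skipped so far.
Adding those back, label number 1096815 + 1098 = 1097913 at 30 labels/s is 36597 s + 3 f = 10 h 9 min 57 s frame 3, i.e. 10:09:57;03.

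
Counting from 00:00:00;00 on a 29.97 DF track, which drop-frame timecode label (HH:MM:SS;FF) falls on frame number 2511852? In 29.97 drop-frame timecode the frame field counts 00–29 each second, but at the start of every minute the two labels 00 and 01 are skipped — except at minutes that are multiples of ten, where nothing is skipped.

Ten DF minutes hold 17982 frames, so frame 2511852 lies in block 139 (frames 2499498–2517479) with 12354 frames into that block.
The block's first minute is 1800 frames and the rest 1798 each; 12354 frames reaches minute 6, so 139 × 18 + 6 × 2 = 2514 labels have been skipped so far.
Adding those back, label number 2511852 + 2514 = 2514366 at 30 labels/s is 83812 s + 6 f = 23 h 16 min 52 s frame 6, i.e. 23:16:52;06.

23:16:52;06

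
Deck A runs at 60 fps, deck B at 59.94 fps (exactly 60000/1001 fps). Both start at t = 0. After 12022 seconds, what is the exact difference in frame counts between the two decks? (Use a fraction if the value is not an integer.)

A emits 60 × 12022 = 721320 frames; B emits 60000/1001 × 12022 = 721320000/1001.
Difference = 721320/1001 frames (≈ 720.5994); B is behind A.

721320/1001 frames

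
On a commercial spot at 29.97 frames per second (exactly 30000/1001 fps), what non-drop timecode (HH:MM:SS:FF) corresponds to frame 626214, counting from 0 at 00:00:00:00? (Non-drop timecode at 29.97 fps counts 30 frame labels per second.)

05:47:53:24

626214 ÷ 30 = 20873 full seconds, remainder 24 frames.
20873 s = 5 h 47 min 53 s.
Timecode: 05:47:53:24.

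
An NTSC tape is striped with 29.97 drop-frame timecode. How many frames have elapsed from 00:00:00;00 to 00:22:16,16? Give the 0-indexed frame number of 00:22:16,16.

Complete 10-minute blocks: 2, each 17982 frames → 35964.
Remaining 2 whole minutes in the current block: 1800 + 1 × 1798 = 3598 frames.
Within the current minute: 16 × 30 + 16 − 2 = 494 (labels ;00/;01 skipped at this minute). Total = 35964 + 3598 + 494 = 40056.

40056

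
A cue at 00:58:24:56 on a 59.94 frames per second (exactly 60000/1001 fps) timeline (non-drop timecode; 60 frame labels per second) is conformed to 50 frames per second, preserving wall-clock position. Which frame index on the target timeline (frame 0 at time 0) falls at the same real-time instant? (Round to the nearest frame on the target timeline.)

Source frame index: (0×3600 + 58×60 + 24) × 60 + 56 = 210296.
Real time: 210296 / (60000/1001) = 26313287/7500 s.
Target frame: (26313287/7500) × (50) = 26313287/150 ≈ 175421.913 → 175422.

frame 175422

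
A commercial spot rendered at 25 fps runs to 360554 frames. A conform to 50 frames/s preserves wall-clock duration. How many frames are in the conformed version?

721108 frames

Target frames = source frames × (target rate / source rate) = 360554 × (50)/(25) = 360554 × 2 = 721108.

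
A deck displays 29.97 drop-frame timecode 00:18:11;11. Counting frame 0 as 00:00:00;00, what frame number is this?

32707

Complete 10-minute blocks: 1, each 17982 frames → 17982.
Remaining 8 whole minutes in the current block: 1800 + 7 × 1798 = 14386 frames.
Within the current minute: 11 × 30 + 11 − 2 = 339 (labels ;00/;01 skipped at this minute). Total = 17982 + 14386 + 339 = 32707.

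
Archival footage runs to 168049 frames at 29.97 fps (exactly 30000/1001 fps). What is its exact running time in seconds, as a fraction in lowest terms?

Running time = 168049 ÷ (30000/1001) = 168049 × 1001/30000 = 168217049/30000 s.

168217049/30000 seconds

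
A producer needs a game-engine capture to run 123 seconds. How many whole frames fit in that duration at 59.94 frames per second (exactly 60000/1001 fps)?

Frames = 123 × 60000/1001 = 7380000/1001 ≈ 7372.6274.
Complete frames: 7372.

7372 frames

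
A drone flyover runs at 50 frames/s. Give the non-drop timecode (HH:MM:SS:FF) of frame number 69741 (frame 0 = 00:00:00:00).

69741 ÷ 50 = 1394 full seconds, remainder 41 frames.
1394 s = 0 h 23 min 14 s.
Timecode: 00:23:14:41.

00:23:14:41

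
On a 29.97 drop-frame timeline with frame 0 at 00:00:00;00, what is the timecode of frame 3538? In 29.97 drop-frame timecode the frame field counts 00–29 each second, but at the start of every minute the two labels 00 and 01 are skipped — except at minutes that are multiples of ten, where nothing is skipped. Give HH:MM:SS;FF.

Ten DF minutes hold 17982 frames, so frame 3538 lies in block 0 (frames 0–17981) with 3538 frames into that block.
The block's first minute is 1800 frames and the rest 1798 each; 3538 frames reaches minute 1, so 0 × 18 + 1 × 2 = 2 labels have been skipped so far.
Adding those back, label number 3538 + 2 = 3540 at 30 labels/s is 118 s + 0 f = 0 h 1 min 58 s frame 0, i.e. 00:01:58;00.

00:01:58;00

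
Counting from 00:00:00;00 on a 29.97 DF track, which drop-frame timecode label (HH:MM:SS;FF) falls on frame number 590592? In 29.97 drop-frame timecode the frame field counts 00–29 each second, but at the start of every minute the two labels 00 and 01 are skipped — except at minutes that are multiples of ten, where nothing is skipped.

05:28:26;04

Each 10-minute DF block holds 10 × 60 × 30 − 9 × 2 = 17982 frames. 590592 ÷ 17982 → 32 full blocks, remainder 15168.
Within the partial block the first minute is 1800 frames and each further minute 1798, so 8 further minute boundaries passed. Total skipped labels = 18 × 32 + 2 × 8 = 592.
Non-drop label index = 590592 + 592 = 591184; at 30 labels/s that is 05:28:26:04, i.e. DF 05:28:26;04.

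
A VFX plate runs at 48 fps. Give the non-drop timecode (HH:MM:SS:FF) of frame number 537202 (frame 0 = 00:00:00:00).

03:06:31:34

537202 ÷ 48 = 11191 full seconds, remainder 34 frames.
11191 s = 3 h 6 min 31 s.
Timecode: 03:06:31:34.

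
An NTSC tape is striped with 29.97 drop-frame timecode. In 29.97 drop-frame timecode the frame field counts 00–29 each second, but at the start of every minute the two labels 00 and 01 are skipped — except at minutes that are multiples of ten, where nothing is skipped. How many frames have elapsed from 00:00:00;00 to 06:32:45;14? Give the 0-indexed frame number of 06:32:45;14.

706258

As if non-drop at 30 labels/s: (6 × 3600 + 32 × 60 + 45) × 30 + 14 = 706964.
Minute boundaries passed: 392; those not divisible by 10: 392 − 39 = 353; dropped labels = 2 × 353 = 706.
Actual frame index = 706964 − 706 = 706258.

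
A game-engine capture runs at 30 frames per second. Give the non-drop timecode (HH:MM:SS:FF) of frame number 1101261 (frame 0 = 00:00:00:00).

10:11:48:21

1101261 ÷ 30 = 36708 full seconds, remainder 21 frames.
36708 s = 10 h 11 min 48 s.
Timecode: 10:11:48:21.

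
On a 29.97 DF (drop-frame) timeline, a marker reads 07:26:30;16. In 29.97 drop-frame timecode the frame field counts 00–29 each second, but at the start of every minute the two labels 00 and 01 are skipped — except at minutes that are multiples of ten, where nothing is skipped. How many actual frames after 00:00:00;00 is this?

802912

Complete 10-minute blocks: 44, each 17982 frames → 791208.
Remaining 6 whole minutes in the current block: 1800 + 5 × 1798 = 10790 frames.
Within the current minute: 30 × 30 + 16 − 2 = 914 (labels ;00/;01 skipped at this minute). Total = 791208 + 10790 + 914 = 802912.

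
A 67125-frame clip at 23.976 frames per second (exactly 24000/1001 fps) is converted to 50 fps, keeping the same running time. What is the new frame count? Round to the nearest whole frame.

139984 frames

Frames at target rate = 67125 × (50) / (24000/1001) = 4479475/32 ≈ 139983.594.
Nearest whole frame: 139984.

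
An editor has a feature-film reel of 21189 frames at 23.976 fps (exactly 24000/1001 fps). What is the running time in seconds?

883.757875 seconds

Running time = 21189 / (24000/1001) = 883.757875 s.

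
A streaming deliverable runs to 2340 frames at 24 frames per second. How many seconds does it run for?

97.5 seconds

Running time = 2340 / (24) = 97.5 s.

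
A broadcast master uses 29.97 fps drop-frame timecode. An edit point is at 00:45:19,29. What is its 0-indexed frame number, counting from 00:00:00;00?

Complete 10-minute blocks: 4, each 17982 frames → 71928.
Remaining 5 whole minutes in the current block: 1800 + 4 × 1798 = 8992 frames.
Within the current minute: 19 × 30 + 29 − 2 = 597 (labels ;00/;01 skipped at this minute). Total = 71928 + 8992 + 597 = 81517.

81517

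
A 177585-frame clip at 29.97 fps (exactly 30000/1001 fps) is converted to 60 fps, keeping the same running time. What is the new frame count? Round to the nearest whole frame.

355525 frames

Frames at target rate = 177585 × (60) / (30000/1001) = 35552517/100 ≈ 355525.170.
Nearest whole frame: 355525.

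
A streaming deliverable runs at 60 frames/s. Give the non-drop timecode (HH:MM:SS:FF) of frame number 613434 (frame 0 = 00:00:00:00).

613434 ÷ 60 = 10223 full seconds, remainder 54 frames.
10223 s = 2 h 50 min 23 s.
Timecode: 02:50:23:54.

02:50:23:54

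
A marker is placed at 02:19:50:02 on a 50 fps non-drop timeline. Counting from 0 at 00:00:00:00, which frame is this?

Total seconds to the label: (2 × 3600 + 19 × 60 + 50) = 8390.
Frame index = 8390 × 50 + 2 = 419502.

419502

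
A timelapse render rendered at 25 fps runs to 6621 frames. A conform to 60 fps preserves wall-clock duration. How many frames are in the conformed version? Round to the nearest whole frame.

Frames at target rate = 6621 × (60) / (25) = 79452/5 ≈ 15890.400.
Nearest whole frame: 15890.

15890 frames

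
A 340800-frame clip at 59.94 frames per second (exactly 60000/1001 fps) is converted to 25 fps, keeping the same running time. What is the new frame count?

142142 frames

Target frames = source frames × (target rate / source rate) = 340800 × (25)/(60000/1001) = 340800 × 1001/2400 = 142142.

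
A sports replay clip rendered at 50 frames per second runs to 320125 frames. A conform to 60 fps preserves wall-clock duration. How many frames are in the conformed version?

384150 frames

Target frames = source frames × (target rate / source rate) = 320125 × (60)/(50) = 320125 × 6/5 = 384150.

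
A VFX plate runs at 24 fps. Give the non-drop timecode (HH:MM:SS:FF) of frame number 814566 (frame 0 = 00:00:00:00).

814566 ÷ 24 = 33940 full seconds, remainder 6 frames.
33940 s = 9 h 25 min 40 s.
Timecode: 09:25:40:06.

09:25:40:06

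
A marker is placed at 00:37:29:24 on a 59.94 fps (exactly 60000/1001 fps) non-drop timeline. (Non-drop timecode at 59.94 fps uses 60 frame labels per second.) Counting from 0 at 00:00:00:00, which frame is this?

134964

Total seconds to the label: (0 × 3600 + 37 × 60 + 29) = 2249.
Frame index = 2249 × 60 + 24 = 134964.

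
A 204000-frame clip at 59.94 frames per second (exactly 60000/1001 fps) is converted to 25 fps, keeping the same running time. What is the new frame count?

85085 frames

Target frames = source frames × (target rate / source rate) = 204000 × (25)/(60000/1001) = 204000 × 1001/2400 = 85085.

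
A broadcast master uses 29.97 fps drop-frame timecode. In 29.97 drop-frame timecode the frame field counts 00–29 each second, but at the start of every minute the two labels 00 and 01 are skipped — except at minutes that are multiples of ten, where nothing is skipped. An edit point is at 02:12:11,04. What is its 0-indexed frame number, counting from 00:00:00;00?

237696

As if non-drop at 30 labels/s: (2 × 3600 + 12 × 60 + 11) × 30 + 4 = 237934.
Minute boundaries passed: 132; those not divisible by 10: 132 − 13 = 119; dropped labels = 2 × 119 = 238.
Actual frame index = 237934 − 238 = 237696.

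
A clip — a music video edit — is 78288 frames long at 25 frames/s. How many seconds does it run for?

3131.52 seconds

Running time = 78288 / (25) = 3131.52 s.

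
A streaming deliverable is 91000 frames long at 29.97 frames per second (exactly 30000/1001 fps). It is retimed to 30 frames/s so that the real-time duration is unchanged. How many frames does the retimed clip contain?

91091 frames

Target frames = source frames × (target rate / source rate) = 91000 × (30)/(30000/1001) = 91000 × 1001/1000 = 91091.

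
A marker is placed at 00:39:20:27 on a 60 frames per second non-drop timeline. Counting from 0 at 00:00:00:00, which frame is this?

141627

Total seconds to the label: (0 × 3600 + 39 × 60 + 20) = 2360.
Frame index = 2360 × 60 + 27 = 141627.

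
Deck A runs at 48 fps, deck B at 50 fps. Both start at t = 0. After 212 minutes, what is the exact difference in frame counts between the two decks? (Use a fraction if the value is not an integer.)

212 min = 12720 s.
A emits 48 × 12720 = 610560 frames; B emits 50 × 12720 = 636000.
Difference = 25440 frames; B is ahead of A.

25440 frames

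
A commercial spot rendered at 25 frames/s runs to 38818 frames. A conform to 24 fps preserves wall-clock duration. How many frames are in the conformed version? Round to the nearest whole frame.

Frames at target rate = 38818 × (24) / (25) = 931632/25 ≈ 37265.280.
Nearest whole frame: 37265.

37265 frames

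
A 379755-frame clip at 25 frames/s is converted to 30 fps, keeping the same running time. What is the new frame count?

Target frames = source frames × (target rate / source rate) = 379755 × (30)/(25) = 379755 × 6/5 = 455706.

455706 frames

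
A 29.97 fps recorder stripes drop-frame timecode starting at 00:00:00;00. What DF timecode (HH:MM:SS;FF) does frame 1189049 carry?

11:01:14;19

Ten DF minutes hold 17982 frames, so frame 1189049 lies in block 66 (frames 1186812–1204793) with 2237 frames into that block.
The block's first minute is 1800 frames and the rest 1798 each; 2237 frames reaches minute 1, so 66 × 18 + 1 × 2 = 1190 labels have been skipped so far.
Adding those back, label number 1189049 + 1190 = 1190239 at 30 labels/s is 39674 s + 19 f = 11 h 1 min 14 s frame 19, i.e. 11:01:14;19.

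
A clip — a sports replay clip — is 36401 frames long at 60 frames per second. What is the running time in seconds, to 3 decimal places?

Running time = 36401 × 1/60 = 36401/60 s ≈ 606.683 s.

606.683 seconds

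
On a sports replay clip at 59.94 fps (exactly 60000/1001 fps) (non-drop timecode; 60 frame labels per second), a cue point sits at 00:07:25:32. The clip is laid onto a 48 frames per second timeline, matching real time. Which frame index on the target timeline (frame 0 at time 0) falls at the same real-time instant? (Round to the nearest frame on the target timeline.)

frame 21407

Source frame index: (0×3600 + 7×60 + 25) × 60 + 32 = 26732.
Real time: 26732 / (60000/1001) = 6689683/15000 s.
Target frame: (6689683/15000) × (48) = 13379366/625 ≈ 21406.986 → 21407.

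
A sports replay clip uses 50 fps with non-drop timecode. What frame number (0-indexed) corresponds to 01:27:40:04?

263004

Total seconds to the label: (1 × 3600 + 27 × 60 + 40) = 5260.
Frame index = 5260 × 50 + 4 = 263004.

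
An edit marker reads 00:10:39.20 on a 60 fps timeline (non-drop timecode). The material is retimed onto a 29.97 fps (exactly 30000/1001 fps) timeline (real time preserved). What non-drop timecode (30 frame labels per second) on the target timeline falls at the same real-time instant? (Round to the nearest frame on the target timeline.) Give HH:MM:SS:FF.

00:10:38:21

Source frame index: (0×3600 + 10×60 + 39) × 60 + 20 = 38360.
Real time: 38360 / (60) = 1918/3 s.
Target frame: (1918/3) × (30000/1001) = 2740000/143 ≈ 19160.839 → 19161.
At 30 labels/s: frame 19161 → 00:10:38:21.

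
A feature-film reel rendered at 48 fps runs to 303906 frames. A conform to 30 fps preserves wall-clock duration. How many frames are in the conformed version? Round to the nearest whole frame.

Frames at target rate = 303906 × (30) / (48) = 759765/4 ≈ 189941.250.
Nearest whole frame: 189941.

189941 frames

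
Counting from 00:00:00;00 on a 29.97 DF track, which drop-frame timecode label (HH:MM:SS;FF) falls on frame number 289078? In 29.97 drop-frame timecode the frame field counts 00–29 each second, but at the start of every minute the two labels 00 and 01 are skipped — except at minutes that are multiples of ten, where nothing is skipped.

Each 10-minute DF block holds 10 × 60 × 30 − 9 × 2 = 17982 frames. 289078 ÷ 17982 → 16 full blocks, remainder 1366.
Within the partial block the first minute is 1800 frames and each further minute 1798, so 0 further minute boundaries passed. Total skipped labels = 18 × 16 + 2 × 0 = 288.
Non-drop label index = 289078 + 288 = 289366; at 30 labels/s that is 02:40:45:16, i.e. DF 02:40:45;16.

02:40:45;16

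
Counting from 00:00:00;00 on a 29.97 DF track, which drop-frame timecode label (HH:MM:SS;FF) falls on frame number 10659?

00:05:55;19

Ten DF minutes hold 17982 frames, so frame 10659 lies in block 0 (frames 0–17981) with 10659 frames into that block.
The block's first minute is 1800 frames and the rest 1798 each; 10659 frames reaches minute 5, so 0 × 18 + 5 × 2 = 10 labels have been skipped so far.
Adding those back, label number 10659 + 10 = 10669 at 30 labels/s is 355 s + 19 f = 0 h 5 min 55 s frame 19, i.e. 00:05:55;19.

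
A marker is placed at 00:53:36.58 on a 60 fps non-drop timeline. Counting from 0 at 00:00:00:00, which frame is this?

Total seconds to the label: (0 × 3600 + 53 × 60 + 36) = 3216.
Frame index = 3216 × 60 + 58 = 193018.

frame 193018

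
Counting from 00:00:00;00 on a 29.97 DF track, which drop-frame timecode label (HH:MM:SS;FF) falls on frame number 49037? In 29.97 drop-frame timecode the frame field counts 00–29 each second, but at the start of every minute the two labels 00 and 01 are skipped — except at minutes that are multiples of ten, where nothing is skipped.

00:27:16;07

Each 10-minute DF block holds 10 × 60 × 30 − 9 × 2 = 17982 frames. 49037 ÷ 17982 → 2 full blocks, remainder 13073.
Within the partial block the first minute is 1800 frames and each further minute 1798, so 7 further minute boundaries passed. Total skipped labels = 18 × 2 + 2 × 7 = 50.
Non-drop label index = 49037 + 50 = 49087; at 30 labels/s that is 00:27:16:07, i.e. DF 00:27:16;07.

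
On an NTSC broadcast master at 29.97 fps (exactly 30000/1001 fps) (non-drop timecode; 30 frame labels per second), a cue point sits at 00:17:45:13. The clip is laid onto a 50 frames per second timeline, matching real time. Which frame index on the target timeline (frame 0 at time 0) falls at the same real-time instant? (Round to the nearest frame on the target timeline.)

frame 53325

Source frame index: (0×3600 + 17×60 + 45) × 30 + 13 = 31963.
Real time: 31963 / (30000/1001) = 31994963/30000 s.
Target frame: (31994963/30000) × (50) = 31994963/600 ≈ 53324.938 → 53325.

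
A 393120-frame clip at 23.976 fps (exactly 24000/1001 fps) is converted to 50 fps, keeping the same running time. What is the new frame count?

819819 frames

Target frames = source frames × (target rate / source rate) = 393120 × (50)/(24000/1001) = 393120 × 1001/480 = 819819.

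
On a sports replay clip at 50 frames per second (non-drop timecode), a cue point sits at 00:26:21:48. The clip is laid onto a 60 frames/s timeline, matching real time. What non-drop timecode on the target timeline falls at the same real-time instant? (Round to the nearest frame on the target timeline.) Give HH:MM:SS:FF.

00:26:21:58

Source frame index: (0×3600 + 26×60 + 21) × 50 + 48 = 79098.
Real time: 79098 / (50) = 39549/25 s.
Target frame: (39549/25) × (60) = 474588/5 ≈ 94917.600 → 94918.
At 60 labels/s: frame 94918 → 00:26:21:58.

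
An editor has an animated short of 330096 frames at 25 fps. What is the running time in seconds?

Running time = 330096 / (25) = 13203.84 s.

13203.84 seconds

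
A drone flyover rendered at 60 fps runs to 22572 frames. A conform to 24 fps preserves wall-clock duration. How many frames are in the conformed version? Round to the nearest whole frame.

Frames at target rate = 22572 × (24) / (60) = 45144/5 ≈ 9028.800.
Nearest whole frame: 9029.

9029 frames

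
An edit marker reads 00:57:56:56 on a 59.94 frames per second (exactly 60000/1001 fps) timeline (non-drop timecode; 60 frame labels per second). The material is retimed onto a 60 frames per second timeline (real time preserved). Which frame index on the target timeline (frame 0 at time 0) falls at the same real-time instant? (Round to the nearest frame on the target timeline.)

Source frame index: (0×3600 + 57×60 + 56) × 60 + 56 = 208616.
Real time: 208616 / (60000/1001) = 26103077/7500 s.
Target frame: (26103077/7500) × (60) = 26103077/125 ≈ 208824.616 → 208825.

frame 208825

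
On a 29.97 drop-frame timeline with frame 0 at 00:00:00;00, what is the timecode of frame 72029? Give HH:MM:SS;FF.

Each 10-minute DF block holds 10 × 60 × 30 − 9 × 2 = 17982 frames. 72029 ÷ 17982 → 4 full blocks, remainder 101.
Within the partial block the first minute is 1800 frames and each further minute 1798, so 0 further minute boundaries passed. Total skipped labels = 18 × 4 + 2 × 0 = 72.
Non-drop label index = 72029 + 72 = 72101; at 30 labels/s that is 00:40:03:11, i.e. DF 00:40:03;11.

00:40:03;11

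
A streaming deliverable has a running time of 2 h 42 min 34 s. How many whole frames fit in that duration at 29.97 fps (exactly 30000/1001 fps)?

292327 frames

2 h 42 min 34 s = 9754 s.
Frames = 9754 × 30000/1001 = 292620000/1001 ≈ 292327.6723.
Complete frames: 292327.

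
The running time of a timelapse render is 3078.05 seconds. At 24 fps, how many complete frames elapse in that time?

Frames = 3078.05 × 24 = 369366/5 ≈ 73873.2000.
Complete frames: 73873.

73873 frames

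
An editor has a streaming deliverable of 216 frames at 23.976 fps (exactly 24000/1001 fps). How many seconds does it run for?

9.009 seconds

Running time = 216 / (24000/1001) = 9.009 s.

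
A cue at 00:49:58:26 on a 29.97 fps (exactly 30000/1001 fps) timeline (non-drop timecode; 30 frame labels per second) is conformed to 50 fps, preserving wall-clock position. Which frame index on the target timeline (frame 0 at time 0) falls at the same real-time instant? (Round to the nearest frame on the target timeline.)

frame 150093

Source frame index: (0×3600 + 49×60 + 58) × 30 + 26 = 89966.
Real time: 89966 / (30000/1001) = 45027983/15000 s.
Target frame: (45027983/15000) × (50) = 45027983/300 ≈ 150093.277 → 150093.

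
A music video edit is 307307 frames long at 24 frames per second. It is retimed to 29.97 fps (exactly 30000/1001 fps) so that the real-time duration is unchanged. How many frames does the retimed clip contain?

383750 frames

Target frames = source frames × (target rate / source rate) = 307307 × (30000/1001)/(24) = 307307 × 1250/1001 = 383750.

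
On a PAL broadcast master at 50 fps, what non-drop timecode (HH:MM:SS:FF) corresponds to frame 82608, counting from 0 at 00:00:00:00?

00:27:32:08

82608 ÷ 50 = 1652 full seconds, remainder 8 frames.
1652 s = 0 h 27 min 32 s.
Timecode: 00:27:32:08.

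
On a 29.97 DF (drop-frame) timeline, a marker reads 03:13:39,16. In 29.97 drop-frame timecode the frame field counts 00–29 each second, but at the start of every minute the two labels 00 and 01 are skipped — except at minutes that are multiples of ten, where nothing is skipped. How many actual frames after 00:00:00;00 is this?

Complete 10-minute blocks: 19, each 17982 frames → 341658.
Remaining 3 whole minutes in the current block: 1800 + 2 × 1798 = 5396 frames.
Within the current minute: 39 × 30 + 16 − 2 = 1184 (labels ;00/;01 skipped at this minute). Total = 341658 + 5396 + 1184 = 348238.

348238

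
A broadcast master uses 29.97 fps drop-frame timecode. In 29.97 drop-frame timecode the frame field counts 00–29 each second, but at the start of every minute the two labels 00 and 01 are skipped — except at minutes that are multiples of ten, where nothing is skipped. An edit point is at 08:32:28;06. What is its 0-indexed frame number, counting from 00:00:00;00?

Complete 10-minute blocks: 51, each 17982 frames → 917082.
Remaining 2 whole minutes in the current block: 1800 + 1 × 1798 = 3598 frames.
Within the current minute: 28 × 30 + 6 − 2 = 844 (labels ;00/;01 skipped at this minute). Total = 917082 + 3598 + 844 = 921524.

921524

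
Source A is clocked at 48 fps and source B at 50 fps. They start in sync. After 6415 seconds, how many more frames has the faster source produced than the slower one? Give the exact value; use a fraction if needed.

A emits 48 × 6415 = 307920 frames; B emits 50 × 6415 = 320750.
Difference = 12830 frames; B is ahead of A.

12830 frames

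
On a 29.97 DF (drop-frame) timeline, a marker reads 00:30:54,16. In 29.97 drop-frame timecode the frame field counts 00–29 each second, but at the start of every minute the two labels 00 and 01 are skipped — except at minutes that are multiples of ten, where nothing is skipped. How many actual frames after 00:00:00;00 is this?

As if non-drop at 30 labels/s: (0 × 3600 + 30 × 60 + 54) × 30 + 16 = 55636.
Minute boundaries passed: 30; those not divisible by 10: 30 − 3 = 27; dropped labels = 2 × 27 = 54.
Actual frame index = 55636 − 54 = 55582.

55582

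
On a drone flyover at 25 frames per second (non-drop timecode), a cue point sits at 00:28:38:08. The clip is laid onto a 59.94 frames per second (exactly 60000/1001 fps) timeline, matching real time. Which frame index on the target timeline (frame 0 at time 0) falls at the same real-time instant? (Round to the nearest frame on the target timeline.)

frame 102996

Source frame index: (0×3600 + 28×60 + 38) × 25 + 8 = 42958.
Real time: 42958 / (25) = 42958/25 s.
Target frame: (42958/25) × (60000/1001) = 103099200/1001 ≈ 102996.204 → 102996.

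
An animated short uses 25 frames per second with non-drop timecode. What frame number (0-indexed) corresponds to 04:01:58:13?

frame 362963

Total seconds to the label: (4 × 3600 + 1 × 60 + 58) = 14518.
Frame index = 14518 × 25 + 13 = 362963.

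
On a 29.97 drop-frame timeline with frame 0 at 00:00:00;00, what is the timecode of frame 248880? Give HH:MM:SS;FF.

Ten DF minutes hold 17982 frames, so frame 248880 lies in block 13 (frames 233766–251747) with 15114 frames into that block.
The block's first minute is 1800 frames and the rest 1798 each; 15114 frames reaches minute 8, so 13 × 18 + 8 × 2 = 250 labels have been skipped so far.
Adding those back, label number 248880 + 250 = 249130 at 30 labels/s is 8304 s + 10 f = 2 h 18 min 24 s frame 10, i.e. 02:18:24;10.

02:18:24;10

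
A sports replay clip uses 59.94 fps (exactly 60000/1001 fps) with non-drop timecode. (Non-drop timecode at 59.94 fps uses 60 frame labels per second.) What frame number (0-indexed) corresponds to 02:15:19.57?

frame 487197

Total seconds to the label: (2 × 3600 + 15 × 60 + 19) = 8119.
Frame index = 8119 × 60 + 57 = 487197.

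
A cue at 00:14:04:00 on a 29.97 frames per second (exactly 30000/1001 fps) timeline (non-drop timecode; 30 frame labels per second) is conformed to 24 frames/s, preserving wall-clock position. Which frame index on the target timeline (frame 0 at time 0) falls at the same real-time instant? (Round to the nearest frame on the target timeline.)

Source frame index: (0×3600 + 14×60 + 4) × 30 + 0 = 25320.
Real time: 25320 / (30000/1001) = 211211/250 s.
Target frame: (211211/250) × (24) = 2534532/125 ≈ 20276.256 → 20276.

frame 20276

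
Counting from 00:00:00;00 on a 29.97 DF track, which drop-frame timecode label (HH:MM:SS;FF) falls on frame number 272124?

02:31:19;26

Each 10-minute DF block holds 10 × 60 × 30 − 9 × 2 = 17982 frames. 272124 ÷ 17982 → 15 full blocks, remainder 2394.
Within the partial block the first minute is 1800 frames and each further minute 1798, so 1 further minute boundary passed. Total skipped labels = 18 × 15 + 2 × 1 = 272.
Non-drop label index = 272124 + 272 = 272396; at 30 labels/s that is 02:31:19:26, i.e. DF 02:31:19;26.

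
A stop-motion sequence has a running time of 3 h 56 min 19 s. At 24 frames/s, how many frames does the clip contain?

340296 frames

3 h 56 min 19 s = 14179 s.
Frames = 14179 × 24 = 340296.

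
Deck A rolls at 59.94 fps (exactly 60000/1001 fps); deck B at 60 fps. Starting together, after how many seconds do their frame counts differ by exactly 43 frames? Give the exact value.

The gap grows by |60 − 60000/1001| = 60/1001 frames per second.
Time for a 43-frame gap: 43 ÷ (60/1001) = 43043/60 s.

43043/60 seconds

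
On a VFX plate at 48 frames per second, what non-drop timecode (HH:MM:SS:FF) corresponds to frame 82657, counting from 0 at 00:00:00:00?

82657 ÷ 48 = 1722 full seconds, remainder 1 frame.
1722 s = 0 h 28 min 42 s.
Timecode: 00:28:42:01.

00:28:42:01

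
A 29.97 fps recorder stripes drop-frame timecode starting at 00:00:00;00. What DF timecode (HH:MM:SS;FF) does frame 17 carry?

Ten DF minutes hold 17982 frames, so frame 17 lies in block 0 (frames 0–17981) with 17 frames into that block.
The block's first minute is 1800 frames and the rest 1798 each; 17 frames reaches minute 0, so 0 × 18 + 0 × 2 = 0 labels have been skipped so far.
Adding those back, label number 17 + 0 = 17 at 30 labels/s is 0 s + 17 f = 0 h 0 min 0 s frame 17, i.e. 00:00:00;17.

00:00:00;17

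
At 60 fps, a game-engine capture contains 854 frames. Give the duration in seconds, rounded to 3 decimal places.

Running time = 854 × 1/60 = 427/30 s ≈ 14.233 s.

14.233 seconds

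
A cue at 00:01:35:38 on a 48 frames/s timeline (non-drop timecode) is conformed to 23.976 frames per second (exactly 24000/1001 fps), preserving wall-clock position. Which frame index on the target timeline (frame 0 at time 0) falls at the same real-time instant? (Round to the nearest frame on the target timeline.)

Source frame index: (0×3600 + 1×60 + 35) × 48 + 38 = 4598.
Real time: 4598 / (48) = 2299/24 s.
Target frame: (2299/24) × (24000/1001) = 209000/91 ≈ 2296.703 → 2297.

frame 2297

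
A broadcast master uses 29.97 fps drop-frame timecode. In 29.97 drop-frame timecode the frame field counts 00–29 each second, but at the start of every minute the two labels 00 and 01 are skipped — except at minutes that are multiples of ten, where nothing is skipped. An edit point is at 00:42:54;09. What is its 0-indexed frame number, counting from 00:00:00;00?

77153

Complete 10-minute blocks: 4, each 17982 frames → 71928.
Remaining 2 whole minutes in the current block: 1800 + 1 × 1798 = 3598 frames.
Within the current minute: 54 × 30 + 9 − 2 = 1627 (labels ;00/;01 skipped at this minute). Total = 71928 + 3598 + 1627 = 77153.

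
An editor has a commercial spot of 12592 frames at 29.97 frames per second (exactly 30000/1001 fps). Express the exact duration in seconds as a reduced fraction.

787787/1875 seconds

Running time = 12592 ÷ (30000/1001) = 12592 × 1001/30000 = 787787/1875 s.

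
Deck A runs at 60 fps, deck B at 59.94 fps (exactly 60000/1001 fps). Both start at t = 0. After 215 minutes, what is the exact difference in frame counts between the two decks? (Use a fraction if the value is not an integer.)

215 min = 12900 s.
A emits 60 × 12900 = 774000 frames; B emits 60000/1001 × 12900 = 774000000/1001.
Difference = 774000/1001 frames (≈ 773.2268); B is behind A.

774000/1001 frames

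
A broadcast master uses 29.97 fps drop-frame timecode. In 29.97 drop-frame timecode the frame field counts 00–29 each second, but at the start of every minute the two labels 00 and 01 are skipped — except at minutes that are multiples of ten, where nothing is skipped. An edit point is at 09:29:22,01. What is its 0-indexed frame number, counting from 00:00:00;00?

Complete 10-minute blocks: 56, each 17982 frames → 1006992.
Remaining 9 whole minutes in the current block: 1800 + 8 × 1798 = 16184 frames.
Within the current minute: 22 × 30 + 1 − 2 = 659 (labels ;00/;01 skipped at this minute). Total = 1006992 + 16184 + 659 = 1023835.

1023835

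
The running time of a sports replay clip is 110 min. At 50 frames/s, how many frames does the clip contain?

330000 frames

110 min = 6600 s.
Frames = 6600 × 50 = 330000.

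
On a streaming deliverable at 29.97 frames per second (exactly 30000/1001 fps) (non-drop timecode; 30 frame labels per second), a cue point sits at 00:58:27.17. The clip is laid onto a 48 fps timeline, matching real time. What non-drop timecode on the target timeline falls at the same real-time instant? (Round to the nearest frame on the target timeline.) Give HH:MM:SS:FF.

00:58:31:04

Source frame index: (0×3600 + 58×60 + 27) × 30 + 17 = 105227.
Real time: 105227 / (30000/1001) = 105332227/30000 s.
Target frame: (105332227/30000) × (48) = 105332227/625 ≈ 168531.563 → 168532.
At 48 labels/s: frame 168532 → 00:58:31:04.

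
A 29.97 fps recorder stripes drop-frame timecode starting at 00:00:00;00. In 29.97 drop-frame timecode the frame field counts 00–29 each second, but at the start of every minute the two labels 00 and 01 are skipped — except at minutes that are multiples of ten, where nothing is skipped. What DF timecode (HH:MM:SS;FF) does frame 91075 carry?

Each 10-minute DF block holds 10 × 60 × 30 − 9 × 2 = 17982 frames. 91075 ÷ 17982 → 5 full blocks, remainder 1165.
Within the partial block the first minute is 1800 frames and each further minute 1798, so 0 further minute boundaries passed. Total skipped labels = 18 × 5 + 2 × 0 = 90.
Non-drop label index = 91075 + 90 = 91165; at 30 labels/s that is 00:50:38:25, i.e. DF 00:50:38;25.

00:50:38;25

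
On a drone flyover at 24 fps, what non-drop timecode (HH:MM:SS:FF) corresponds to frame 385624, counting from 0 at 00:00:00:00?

385624 ÷ 24 = 16067 full seconds, remainder 16 frames.
16067 s = 4 h 27 min 47 s.
Timecode: 04:27:47:16.

04:27:47:16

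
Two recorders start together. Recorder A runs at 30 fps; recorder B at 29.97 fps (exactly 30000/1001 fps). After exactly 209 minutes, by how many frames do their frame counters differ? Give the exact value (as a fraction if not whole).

34200/91 frames

209 min = 12540 s.
A emits 30 × 12540 = 376200 frames; B emits 30000/1001 × 12540 = 34200000/91.
Difference = 34200/91 frames (≈ 375.8242); B is behind A.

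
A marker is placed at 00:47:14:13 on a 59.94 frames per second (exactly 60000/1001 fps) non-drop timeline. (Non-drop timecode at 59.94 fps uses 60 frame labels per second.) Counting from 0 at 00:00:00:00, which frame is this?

Total seconds to the label: (0 × 3600 + 47 × 60 + 14) = 2834.
Frame index = 2834 × 60 + 13 = 170053.

frame 170053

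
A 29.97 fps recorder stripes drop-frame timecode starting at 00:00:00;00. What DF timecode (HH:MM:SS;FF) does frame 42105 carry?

00:23:24;27

Ten DF minutes hold 17982 frames, so frame 42105 lies in block 2 (frames 35964–53945) with 6141 frames into that block.
The block's first minute is 1800 frames and the rest 1798 each; 6141 frames reaches minute 3, so 2 × 18 + 3 × 2 = 42 labels have been skipped so far.
Adding those back, label number 42105 + 42 = 42147 at 30 labels/s is 1404 s + 27 f = 0 h 23 min 24 s frame 27, i.e. 00:23:24;27.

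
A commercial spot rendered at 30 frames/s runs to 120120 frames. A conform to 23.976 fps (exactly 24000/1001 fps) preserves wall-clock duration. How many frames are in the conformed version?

96000 frames

Target frames = source frames × (target rate / source rate) = 120120 × (24000/1001)/(30) = 120120 × 800/1001 = 96000.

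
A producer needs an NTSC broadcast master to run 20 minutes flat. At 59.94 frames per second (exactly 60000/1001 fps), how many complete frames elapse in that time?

71928 frames

20 min = 1200 s.
Frames = 1200 × 60000/1001 = 72000000/1001 ≈ 71928.0719.
Complete frames: 71928.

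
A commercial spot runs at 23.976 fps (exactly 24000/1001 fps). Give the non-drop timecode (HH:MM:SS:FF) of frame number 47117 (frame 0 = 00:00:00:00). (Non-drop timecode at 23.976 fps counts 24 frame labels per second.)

00:32:43:05

47117 ÷ 24 = 1963 full seconds, remainder 5 frames.
1963 s = 0 h 32 min 43 s.
Timecode: 00:32:43:05.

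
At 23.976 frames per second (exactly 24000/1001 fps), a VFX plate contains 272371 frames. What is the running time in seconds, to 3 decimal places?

11360.140 seconds

Running time = 272371 × 1001/24000 = 272643371/24000 s ≈ 11360.140 s.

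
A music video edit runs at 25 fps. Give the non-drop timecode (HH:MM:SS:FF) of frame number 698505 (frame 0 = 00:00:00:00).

698505 ÷ 25 = 27940 full seconds, remainder 5 frames.
27940 s = 7 h 45 min 40 s.
Timecode: 07:45:40:05.

07:45:40:05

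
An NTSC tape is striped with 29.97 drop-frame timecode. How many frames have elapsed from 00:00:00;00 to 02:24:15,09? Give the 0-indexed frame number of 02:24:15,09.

As if non-drop at 30 labels/s: (2 × 3600 + 24 × 60 + 15) × 30 + 9 = 259659.
Minute boundaries passed: 144; those not divisible by 10: 144 − 14 = 130; dropped labels = 2 × 130 = 260.
Actual frame index = 259659 − 260 = 259399.

259399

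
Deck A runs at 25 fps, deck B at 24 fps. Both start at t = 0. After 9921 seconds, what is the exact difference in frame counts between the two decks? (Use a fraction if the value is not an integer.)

A emits 25 × 9921 = 248025 frames; B emits 24 × 9921 = 238104.
Difference = 9921 frames; B is behind A.

9921 frames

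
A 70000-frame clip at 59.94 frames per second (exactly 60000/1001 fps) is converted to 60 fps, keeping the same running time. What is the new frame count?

70070 frames

Target frames = source frames × (target rate / source rate) = 70000 × (60)/(60000/1001) = 70000 × 1001/1000 = 70070.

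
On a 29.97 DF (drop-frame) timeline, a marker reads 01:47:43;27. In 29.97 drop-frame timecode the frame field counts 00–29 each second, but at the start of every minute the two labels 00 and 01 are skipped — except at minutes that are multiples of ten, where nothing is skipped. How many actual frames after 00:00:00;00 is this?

As if non-drop at 30 labels/s: (1 × 3600 + 47 × 60 + 43) × 30 + 27 = 193917.
Minute boundaries passed: 107; those not divisible by 10: 107 − 10 = 97; dropped labels = 2 × 97 = 194.
Actual frame index = 193917 − 194 = 193723.

193723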